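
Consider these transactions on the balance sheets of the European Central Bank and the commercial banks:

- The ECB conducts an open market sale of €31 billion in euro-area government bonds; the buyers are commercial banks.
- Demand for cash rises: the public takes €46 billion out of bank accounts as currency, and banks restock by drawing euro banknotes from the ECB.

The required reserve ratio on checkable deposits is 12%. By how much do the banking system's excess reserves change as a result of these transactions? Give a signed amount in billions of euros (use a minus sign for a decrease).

OMO sale (to banks) €31 billion: reserves −€31B, deposits 0.
Currency withdrawal €46 billion: reserves −€46B, deposits −€46B.
Totals: Δreserves = −€77B, Δdeposits = −€46B.
Δrequired reserves = 12% × −€46B = −€5.52B.
Δexcess reserves = Δreserves − Δrequired = −€77B − (−€5.52B) = -€71.48 billion.

-€71.48 billion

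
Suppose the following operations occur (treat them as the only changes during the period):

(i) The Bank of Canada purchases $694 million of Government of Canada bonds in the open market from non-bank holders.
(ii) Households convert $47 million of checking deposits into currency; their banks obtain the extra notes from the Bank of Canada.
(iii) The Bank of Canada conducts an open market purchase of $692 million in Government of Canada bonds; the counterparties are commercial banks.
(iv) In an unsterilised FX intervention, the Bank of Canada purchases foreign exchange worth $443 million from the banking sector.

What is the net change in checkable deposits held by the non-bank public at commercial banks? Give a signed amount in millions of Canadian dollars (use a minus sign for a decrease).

+$647 million

Asset purchase (from non-banks) $694 million: non-bank counterparties' bank balances rise → +$694M.
Currency withdrawal $47 million: non-bank counterparties' bank balances fall → −$47M.
OMO purchase (from banks) $692 million: the counterparty is a bank, so public deposits are unchanged → 0.
FX purchase $443 million: the counterparty is a bank, so public deposits are unchanged → 0.
Net: 694 − 47 + 0 + 0 = +$647 million.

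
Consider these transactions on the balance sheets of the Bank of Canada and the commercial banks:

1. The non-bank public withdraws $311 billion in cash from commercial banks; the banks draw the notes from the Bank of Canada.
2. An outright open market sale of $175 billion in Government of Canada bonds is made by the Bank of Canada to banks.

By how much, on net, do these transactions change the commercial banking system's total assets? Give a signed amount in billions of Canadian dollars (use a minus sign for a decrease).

Currency withdrawal $311 billion: bank balance sheets shrink → −$311B.
OMO sale (to banks) $175 billion: just an asset swap on bank balance sheets → 0.
Net: −311 + 0 = -$311 billion.

-$311 billion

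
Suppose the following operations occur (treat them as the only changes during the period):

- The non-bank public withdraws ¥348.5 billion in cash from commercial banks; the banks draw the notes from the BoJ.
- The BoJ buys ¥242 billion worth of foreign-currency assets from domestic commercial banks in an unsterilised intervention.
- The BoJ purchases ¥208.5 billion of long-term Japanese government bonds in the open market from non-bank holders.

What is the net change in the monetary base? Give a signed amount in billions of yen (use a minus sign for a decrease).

Currency withdrawal ¥348.5 billion: just a shift between currency and reserves — both are base money → 0.
FX purchase ¥242 billion: BoJ balance sheet expands → +¥242B.
Asset purchase (from non-banks) ¥208.5 billion: BoJ balance sheet expands → +¥208.5B.
Net: 0 + 242 + 208.5 = +¥450.5 billion.

+¥450.5 billion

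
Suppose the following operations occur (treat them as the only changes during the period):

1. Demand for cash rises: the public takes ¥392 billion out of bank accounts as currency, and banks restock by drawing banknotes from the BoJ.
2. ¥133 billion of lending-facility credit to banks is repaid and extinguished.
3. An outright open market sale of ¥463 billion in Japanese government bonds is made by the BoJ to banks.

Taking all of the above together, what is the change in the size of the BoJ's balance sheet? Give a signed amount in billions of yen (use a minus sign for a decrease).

-¥596 billion

BoJ balance sheet:
  Assets:      Securities −¥463B, Loans to banks −¥133B
  Liabilities: Bank reserves −¥988B, Currency in circulation +¥392B
Change in total BoJ assets = -¥596 billion.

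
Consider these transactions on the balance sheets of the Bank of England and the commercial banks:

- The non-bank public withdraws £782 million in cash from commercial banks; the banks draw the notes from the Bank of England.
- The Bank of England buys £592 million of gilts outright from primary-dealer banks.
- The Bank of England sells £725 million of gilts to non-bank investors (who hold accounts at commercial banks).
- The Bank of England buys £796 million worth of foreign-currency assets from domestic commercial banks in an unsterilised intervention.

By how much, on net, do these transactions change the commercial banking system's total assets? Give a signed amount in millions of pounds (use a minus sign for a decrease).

Bank of England balance sheet:
  Assets:      Securities −£133M, Foreign assets +£796M
  Liabilities: Bank reserves −£119M, Currency in circulation +£782M
Commercial banking system:
  Assets:      Reserves at CB −£119M, Securities −£592M, Foreign assets −£796M
  Liabilities: Checkable deposits −£1507M
Change in total bank assets = -£1507 million.

-£1507 million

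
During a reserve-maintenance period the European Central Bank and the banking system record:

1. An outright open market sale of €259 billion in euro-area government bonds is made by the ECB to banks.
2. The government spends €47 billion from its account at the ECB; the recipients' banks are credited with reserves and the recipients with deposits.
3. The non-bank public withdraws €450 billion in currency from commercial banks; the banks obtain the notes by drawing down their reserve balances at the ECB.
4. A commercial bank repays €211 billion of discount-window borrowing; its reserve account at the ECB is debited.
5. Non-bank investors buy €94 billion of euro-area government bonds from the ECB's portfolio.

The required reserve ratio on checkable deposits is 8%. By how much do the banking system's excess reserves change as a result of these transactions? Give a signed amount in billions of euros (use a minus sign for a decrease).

OMO sale (to banks) €259 billion: reserves −€259B, deposits 0.
Government spending €47 billion: reserves +€47B, deposits +€47B.
Currency withdrawal €450 billion: reserves −€450B, deposits −€450B.
Discount-window repayment €211 billion: reserves −€211B, deposits 0.
Asset sale (to non-banks) €94 billion: reserves −€94B, deposits −€94B.
Totals: Δreserves = −€967B, Δdeposits = −€497B.
Δrequired reserves = 8% × −€497B = −€39.76B.
Δexcess reserves = Δreserves − Δrequired = −€967B − (−€39.76B) = -€927.24 billion.

-€927.24 billion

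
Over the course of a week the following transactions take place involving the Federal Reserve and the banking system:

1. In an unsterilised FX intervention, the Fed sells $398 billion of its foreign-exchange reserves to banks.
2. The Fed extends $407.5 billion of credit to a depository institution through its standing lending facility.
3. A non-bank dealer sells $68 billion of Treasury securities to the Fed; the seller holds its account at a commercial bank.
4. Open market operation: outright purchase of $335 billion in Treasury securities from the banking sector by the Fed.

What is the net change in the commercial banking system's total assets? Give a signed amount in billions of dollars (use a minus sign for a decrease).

FX sale $398 billion: just an asset swap on bank balance sheets → 0.
Discount-window loan $407.5 billion: bank balance sheets expand → +$407.5B.
Asset purchase (from non-banks) $68 billion: bank balance sheets expand → +$68B.
OMO purchase (from banks) $335 billion: just an asset swap on bank balance sheets → 0.
Net: 0 + 407.5 + 68 + 0 = +$475.5 billion.

+$475.5 billion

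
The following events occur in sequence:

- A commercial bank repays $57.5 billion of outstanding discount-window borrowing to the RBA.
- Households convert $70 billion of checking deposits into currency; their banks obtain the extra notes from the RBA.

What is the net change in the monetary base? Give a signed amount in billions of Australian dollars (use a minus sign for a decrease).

-$57.5 billion

RBA balance sheet:
  Assets:      Loans to banks −$57.5B
  Liabilities: Bank reserves −$127.5B, Currency in circulation +$70B
Commercial banking system:
  Assets:      Reserves at CB −$127.5B
  Liabilities: Checkable deposits −$70B, Borrowings from CB −$57.5B
Monetary base = currency + reserves: +$70B + (−$127.5B) = -$57.5 billion.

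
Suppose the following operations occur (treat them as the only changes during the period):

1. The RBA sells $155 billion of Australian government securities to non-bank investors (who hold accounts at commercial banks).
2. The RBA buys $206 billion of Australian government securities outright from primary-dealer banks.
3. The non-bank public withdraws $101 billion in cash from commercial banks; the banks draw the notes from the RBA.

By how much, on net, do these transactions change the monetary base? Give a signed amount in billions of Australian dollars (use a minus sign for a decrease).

+$51 billion

Asset sale (to non-banks) $155 billion: RBA balance sheet contracts → −$155B.
OMO purchase (from banks) $206 billion: RBA balance sheet expands → +$206B.
Currency withdrawal $101 billion: just a shift between currency and reserves — both are base money → 0.
Net: −155 + 206 + 0 = +$51 billion.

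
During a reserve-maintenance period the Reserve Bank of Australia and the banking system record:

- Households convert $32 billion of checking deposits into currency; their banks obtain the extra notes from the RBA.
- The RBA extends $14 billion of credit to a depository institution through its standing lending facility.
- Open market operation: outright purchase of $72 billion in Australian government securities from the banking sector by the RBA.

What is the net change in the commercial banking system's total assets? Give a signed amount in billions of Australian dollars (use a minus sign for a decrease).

RBA balance sheet:
  Assets:      Securities +$72B, Loans to banks +$14B
  Liabilities: Bank reserves +$54B, Currency in circulation +$32B
Commercial banking system:
  Assets:      Reserves at CB +$54B, Securities −$72B
  Liabilities: Checkable deposits −$32B, Borrowings from CB +$14B
Change in total bank assets = -$18 billion.

-$18 billion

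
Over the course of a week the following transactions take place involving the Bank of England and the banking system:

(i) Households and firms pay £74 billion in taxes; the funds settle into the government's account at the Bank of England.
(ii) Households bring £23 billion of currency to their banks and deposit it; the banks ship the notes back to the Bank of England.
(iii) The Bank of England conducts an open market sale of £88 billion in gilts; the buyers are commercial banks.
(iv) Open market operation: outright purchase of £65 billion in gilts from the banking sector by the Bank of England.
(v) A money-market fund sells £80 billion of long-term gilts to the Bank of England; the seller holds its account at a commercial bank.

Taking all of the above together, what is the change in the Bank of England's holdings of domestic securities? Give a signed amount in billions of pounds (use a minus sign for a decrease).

+£57 billion

Government account inflow £74 billion: the Bank of England's securities portfolio is untouched → 0.
Currency deposit £23 billion: the Bank of England's securities portfolio is untouched → 0.
OMO sale (to banks) £88 billion: securities removed from the Bank of England's portfolio → −£88B.
OMO purchase (from banks) £65 billion: securities added to the Bank of England's portfolio → +£65B.
Asset purchase (from non-banks) £80 billion: securities added to the Bank of England's portfolio → +£80B.
Net: 0 + 0 − 88 + 65 + 80 = +£57 billion.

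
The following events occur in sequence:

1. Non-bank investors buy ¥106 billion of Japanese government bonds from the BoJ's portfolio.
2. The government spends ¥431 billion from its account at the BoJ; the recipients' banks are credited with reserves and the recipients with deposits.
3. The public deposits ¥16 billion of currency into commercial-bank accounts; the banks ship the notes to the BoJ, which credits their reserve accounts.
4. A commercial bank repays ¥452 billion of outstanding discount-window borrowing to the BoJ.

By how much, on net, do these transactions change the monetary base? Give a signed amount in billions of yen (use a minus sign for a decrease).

BoJ balance sheet:
  Assets:      Securities −¥106B, Loans to banks −¥452B
  Liabilities: Bank reserves −¥111B, Currency in circulation −¥16B, Government deposits −¥431B
Monetary base = currency + reserves: −¥16B + (−¥111B) = -¥127 billion.

-¥127 billion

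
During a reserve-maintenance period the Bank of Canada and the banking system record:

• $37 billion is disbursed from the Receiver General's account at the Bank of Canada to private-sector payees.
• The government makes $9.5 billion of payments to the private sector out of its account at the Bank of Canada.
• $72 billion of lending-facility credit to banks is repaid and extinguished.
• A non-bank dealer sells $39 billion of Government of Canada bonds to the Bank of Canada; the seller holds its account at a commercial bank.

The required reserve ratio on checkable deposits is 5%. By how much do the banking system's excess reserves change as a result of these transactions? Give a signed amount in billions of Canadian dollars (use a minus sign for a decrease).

+$9.225 billion

Government spending $37 billion: reserves +$37B, deposits +$37B.
Government spending $9.5 billion: reserves +$9.5B, deposits +$9.5B.
Discount-window repayment $72 billion: reserves −$72B, deposits 0.
Asset purchase (from non-banks) $39 billion: reserves +$39B, deposits +$39B.
Totals: Δreserves = +$13.5B, Δdeposits = +$85.5B.
Δrequired reserves = 5% × +$85.5B = +$4.275B.
Δexcess reserves = Δreserves − Δrequired = +$13.5B − (+$4.275B) = +$9.225 billion.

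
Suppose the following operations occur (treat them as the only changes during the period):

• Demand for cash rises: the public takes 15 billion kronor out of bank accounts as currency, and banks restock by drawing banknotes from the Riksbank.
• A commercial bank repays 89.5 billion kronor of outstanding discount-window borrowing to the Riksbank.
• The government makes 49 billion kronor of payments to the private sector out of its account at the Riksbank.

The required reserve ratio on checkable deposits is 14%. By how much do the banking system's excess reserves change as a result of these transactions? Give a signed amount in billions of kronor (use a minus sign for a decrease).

Currency withdrawal 15 billion kronor: reserves −15B, deposits −15B.
Discount-window repayment 89.5 billion kronor: reserves −89.5B, deposits 0.
Government spending 49 billion kronor: reserves +49B, deposits +49B.
Totals: Δreserves = −55.5B, Δdeposits = +34B.
Δrequired reserves = 14% × +34B = +4.76B.
Δexcess reserves = Δreserves − Δrequired = −55.5B − (+4.76B) = -60.26 billion.

-60.26 billion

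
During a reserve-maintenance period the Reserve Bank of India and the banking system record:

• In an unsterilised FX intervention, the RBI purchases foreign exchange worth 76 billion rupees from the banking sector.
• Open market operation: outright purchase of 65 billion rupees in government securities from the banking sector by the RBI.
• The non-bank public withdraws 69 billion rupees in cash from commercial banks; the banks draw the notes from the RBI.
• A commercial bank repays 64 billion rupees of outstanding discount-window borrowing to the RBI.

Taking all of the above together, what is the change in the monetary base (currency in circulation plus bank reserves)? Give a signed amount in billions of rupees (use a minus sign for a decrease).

FX purchase 76 billion rupees: RBI balance sheet expands → +76B.
OMO purchase (from banks) 65 billion rupees: RBI balance sheet expands → +65B.
Currency withdrawal 69 billion rupees: just a shift between currency and reserves — both are base money → 0.
Discount-window repayment 64 billion rupees: RBI balance sheet contracts → −64B.
Net: 76 + 65 + 0 − 64 = +77 billion.

+77 billion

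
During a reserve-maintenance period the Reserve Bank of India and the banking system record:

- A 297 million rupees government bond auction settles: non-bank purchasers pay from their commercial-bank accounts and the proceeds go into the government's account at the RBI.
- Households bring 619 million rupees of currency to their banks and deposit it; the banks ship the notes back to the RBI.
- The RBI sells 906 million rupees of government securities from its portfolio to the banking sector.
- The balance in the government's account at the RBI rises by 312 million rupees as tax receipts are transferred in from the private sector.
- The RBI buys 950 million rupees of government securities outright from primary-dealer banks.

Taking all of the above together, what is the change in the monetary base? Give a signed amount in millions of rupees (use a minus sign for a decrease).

-565 million

RBI balance sheet:
  Assets:      Securities +44M
  Liabilities: Bank reserves +54M, Currency in circulation −619M, Government deposits +609M
Commercial banking system:
  Assets:      Reserves at CB +54M, Securities −44M
  Liabilities: Checkable deposits +10M
Monetary base = currency + reserves: −619M + (+54M) = -565 million.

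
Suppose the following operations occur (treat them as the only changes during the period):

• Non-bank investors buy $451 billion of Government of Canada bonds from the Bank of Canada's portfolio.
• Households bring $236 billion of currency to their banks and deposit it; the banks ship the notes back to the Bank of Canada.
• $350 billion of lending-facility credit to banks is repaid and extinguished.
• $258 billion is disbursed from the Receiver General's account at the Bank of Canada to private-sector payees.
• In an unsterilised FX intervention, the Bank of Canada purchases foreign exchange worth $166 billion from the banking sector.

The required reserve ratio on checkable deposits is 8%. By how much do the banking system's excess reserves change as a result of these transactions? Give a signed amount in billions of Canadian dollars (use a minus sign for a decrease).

Asset sale (to non-banks) $451 billion: reserves −$451B, deposits −$451B.
Currency deposit $236 billion: reserves +$236B, deposits +$236B.
Discount-window repayment $350 billion: reserves −$350B, deposits 0.
Government spending $258 billion: reserves +$258B, deposits +$258B.
FX purchase $166 billion: reserves +$166B, deposits 0.
Totals: Δreserves = −$141B, Δdeposits = +$43B.
Δrequired reserves = 8% × +$43B = +$3.44B.
Δexcess reserves = Δreserves − Δrequired = −$141B − (+$3.44B) = -$144.44 billion.

-$144.44 billion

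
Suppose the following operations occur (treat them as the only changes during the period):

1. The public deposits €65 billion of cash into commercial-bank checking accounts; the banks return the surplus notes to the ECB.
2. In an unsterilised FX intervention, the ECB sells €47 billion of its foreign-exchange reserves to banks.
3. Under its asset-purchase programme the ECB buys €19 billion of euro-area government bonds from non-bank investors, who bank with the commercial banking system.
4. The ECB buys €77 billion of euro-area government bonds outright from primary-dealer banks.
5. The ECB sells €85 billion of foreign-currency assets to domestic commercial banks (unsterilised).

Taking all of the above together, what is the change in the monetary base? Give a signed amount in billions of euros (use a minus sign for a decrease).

Currency deposit €65 billion: just a shift between currency and reserves — both are base money → 0.
FX sale €47 billion: ECB balance sheet contracts → −€47B.
Asset purchase (from non-banks) €19 billion: ECB balance sheet expands → +€19B.
OMO purchase (from banks) €77 billion: ECB balance sheet expands → +€77B.
FX sale €85 billion: ECB balance sheet contracts → −€85B.
Net: 0 − 47 + 19 + 77 − 85 = -€36 billion.

-€36 billion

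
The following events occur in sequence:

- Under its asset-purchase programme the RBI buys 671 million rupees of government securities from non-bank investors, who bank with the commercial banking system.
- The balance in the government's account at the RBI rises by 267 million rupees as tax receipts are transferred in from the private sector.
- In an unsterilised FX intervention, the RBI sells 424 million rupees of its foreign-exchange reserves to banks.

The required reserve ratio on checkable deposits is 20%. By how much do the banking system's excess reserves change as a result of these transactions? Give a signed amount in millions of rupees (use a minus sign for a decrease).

-100.8 million

Asset purchase (from non-banks) 671 million rupees: reserves +671M, deposits +671M.
Government account inflow 267 million rupees: reserves −267M, deposits −267M.
FX sale 424 million rupees: reserves −424M, deposits 0.
Totals: Δreserves = −20M, Δdeposits = +404M.
Δrequired reserves = 20% × +404M = +80.8M.
Δexcess reserves = Δreserves − Δrequired = −20M − (+80.8M) = -100.8 million.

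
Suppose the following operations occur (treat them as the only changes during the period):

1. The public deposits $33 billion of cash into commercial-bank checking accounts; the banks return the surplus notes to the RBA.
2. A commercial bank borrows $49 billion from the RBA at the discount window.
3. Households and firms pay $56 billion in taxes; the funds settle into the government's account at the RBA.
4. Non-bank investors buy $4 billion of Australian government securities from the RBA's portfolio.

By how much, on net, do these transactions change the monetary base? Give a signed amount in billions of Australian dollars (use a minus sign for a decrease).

-$11 billion

RBA balance sheet:
  Assets:      Securities −$4B, Loans to banks +$49B
  Liabilities: Bank reserves +$22B, Currency in circulation −$33B, Government deposits +$56B
Commercial banking system:
  Assets:      Reserves at CB +$22B
  Liabilities: Checkable deposits −$27B, Borrowings from CB +$49B
Monetary base = currency + reserves: −$33B + (+$22B) = -$11 billion.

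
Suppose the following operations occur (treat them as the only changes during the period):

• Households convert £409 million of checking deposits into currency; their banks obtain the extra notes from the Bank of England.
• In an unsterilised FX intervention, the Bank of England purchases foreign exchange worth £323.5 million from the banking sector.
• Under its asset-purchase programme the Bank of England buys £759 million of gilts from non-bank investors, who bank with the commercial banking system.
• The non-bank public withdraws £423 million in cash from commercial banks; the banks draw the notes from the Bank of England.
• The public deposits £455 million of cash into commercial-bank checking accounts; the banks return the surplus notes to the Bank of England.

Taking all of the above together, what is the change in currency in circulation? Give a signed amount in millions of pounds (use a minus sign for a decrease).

+£377 million

Bank of England balance sheet:
  Assets:      Securities +£759M, Foreign assets +£323.5M
  Liabilities: Bank reserves +£705.5M, Currency in circulation +£377M
Commercial banking system:
  Assets:      Reserves at CB +£705.5M, Foreign assets −£323.5M
  Liabilities: Checkable deposits +£382M
So the change in currency in circulation is +£377 million.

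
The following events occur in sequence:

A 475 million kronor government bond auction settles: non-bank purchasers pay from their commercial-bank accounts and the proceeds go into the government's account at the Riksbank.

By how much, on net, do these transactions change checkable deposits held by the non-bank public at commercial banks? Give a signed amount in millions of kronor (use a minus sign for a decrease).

Government account inflow 475 million kronor: non-bank counterparties' bank balances fall → −475M.

-475 million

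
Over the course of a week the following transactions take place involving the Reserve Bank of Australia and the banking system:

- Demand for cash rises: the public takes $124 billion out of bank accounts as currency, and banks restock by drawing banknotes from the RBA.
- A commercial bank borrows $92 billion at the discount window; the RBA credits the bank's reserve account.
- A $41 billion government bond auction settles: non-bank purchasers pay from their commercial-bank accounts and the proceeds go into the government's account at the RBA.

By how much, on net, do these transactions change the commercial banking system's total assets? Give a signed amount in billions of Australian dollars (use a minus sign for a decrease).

-$73 billion

Currency withdrawal $124 billion: bank balance sheets shrink → −$124B.
Discount-window loan $92 billion: bank balance sheets expand → +$92B.
Government account inflow $41 billion: bank balance sheets shrink → −$41B.
Net: −124 + 92 − 41 = -$73 billion.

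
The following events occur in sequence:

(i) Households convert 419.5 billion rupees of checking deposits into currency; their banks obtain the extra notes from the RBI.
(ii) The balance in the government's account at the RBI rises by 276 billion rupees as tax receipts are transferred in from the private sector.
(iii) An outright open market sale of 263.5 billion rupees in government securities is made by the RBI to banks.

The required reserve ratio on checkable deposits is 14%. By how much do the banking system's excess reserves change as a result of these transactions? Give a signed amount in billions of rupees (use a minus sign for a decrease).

Currency withdrawal 419.5 billion rupees: reserves −419.5B, deposits −419.5B.
Government account inflow 276 billion rupees: reserves −276B, deposits −276B.
OMO sale (to banks) 263.5 billion rupees: reserves −263.5B, deposits 0.
Totals: Δreserves = −959B, Δdeposits = −695.5B.
Δrequired reserves = 14% × −695.5B = −97.37B.
Δexcess reserves = Δreserves − Δrequired = −959B − (−97.37B) = -861.63 billion.

-861.63 billion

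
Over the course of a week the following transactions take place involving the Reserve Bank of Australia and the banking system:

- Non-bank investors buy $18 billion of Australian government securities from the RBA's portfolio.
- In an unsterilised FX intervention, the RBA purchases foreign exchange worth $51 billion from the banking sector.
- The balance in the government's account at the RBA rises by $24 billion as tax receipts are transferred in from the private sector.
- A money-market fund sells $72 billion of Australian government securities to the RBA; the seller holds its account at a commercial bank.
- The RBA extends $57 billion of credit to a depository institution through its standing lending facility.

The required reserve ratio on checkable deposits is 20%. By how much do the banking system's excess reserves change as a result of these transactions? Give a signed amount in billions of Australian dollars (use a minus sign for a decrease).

+$132 billion

Asset sale (to non-banks) $18 billion: reserves −$18B, deposits −$18B.
FX purchase $51 billion: reserves +$51B, deposits 0.
Government account inflow $24 billion: reserves −$24B, deposits −$24B.
Asset purchase (from non-banks) $72 billion: reserves +$72B, deposits +$72B.
Discount-window loan $57 billion: reserves +$57B, deposits 0.
Totals: Δreserves = +$138B, Δdeposits = +$30B.
Δrequired reserves = 20% × +$30B = +$6B.
Δexcess reserves = Δreserves − Δrequired = +$138B − (+$6B) = +$132 billion.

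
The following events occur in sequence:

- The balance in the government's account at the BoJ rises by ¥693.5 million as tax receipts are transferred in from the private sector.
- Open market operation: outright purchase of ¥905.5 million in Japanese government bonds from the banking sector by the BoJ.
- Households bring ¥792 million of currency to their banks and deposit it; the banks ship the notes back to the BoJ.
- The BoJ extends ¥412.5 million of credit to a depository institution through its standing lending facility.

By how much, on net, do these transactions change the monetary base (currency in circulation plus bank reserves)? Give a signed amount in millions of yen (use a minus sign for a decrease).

Government account inflow ¥693.5 million: reserves shift to a non-base liability → −¥693.5M.
OMO purchase (from banks) ¥905.5 million: BoJ balance sheet expands → +¥905.5M.
Currency deposit ¥792 million: just a shift between currency and reserves — both are base money → 0.
Discount-window loan ¥412.5 million: BoJ balance sheet expands → +¥412.5M.
Net: −693.5 + 905.5 + 0 + 412.5 = +¥624.5 million.

+¥624.5 million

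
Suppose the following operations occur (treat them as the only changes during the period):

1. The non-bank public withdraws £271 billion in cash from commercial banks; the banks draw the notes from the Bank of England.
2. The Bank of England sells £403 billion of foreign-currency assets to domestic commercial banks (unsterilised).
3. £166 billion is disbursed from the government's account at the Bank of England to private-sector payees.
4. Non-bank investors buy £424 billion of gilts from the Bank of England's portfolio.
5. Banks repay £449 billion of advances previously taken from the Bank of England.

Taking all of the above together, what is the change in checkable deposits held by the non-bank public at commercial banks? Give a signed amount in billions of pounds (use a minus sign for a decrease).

Currency withdrawal £271 billion: non-bank counterparties' bank balances fall → −£271B.
FX sale £403 billion: the counterparty is a bank, so public deposits are unchanged → 0.
Government spending £166 billion: non-bank counterparties' bank balances rise → +£166B.
Asset sale (to non-banks) £424 billion: non-bank counterparties' bank balances fall → −£424B.
Discount-window repayment £449 billion: the counterparty is a bank, so public deposits are unchanged → 0.
Net: −271 + 0 + 166 − 424 + 0 = -£529 billion.

-£529 billion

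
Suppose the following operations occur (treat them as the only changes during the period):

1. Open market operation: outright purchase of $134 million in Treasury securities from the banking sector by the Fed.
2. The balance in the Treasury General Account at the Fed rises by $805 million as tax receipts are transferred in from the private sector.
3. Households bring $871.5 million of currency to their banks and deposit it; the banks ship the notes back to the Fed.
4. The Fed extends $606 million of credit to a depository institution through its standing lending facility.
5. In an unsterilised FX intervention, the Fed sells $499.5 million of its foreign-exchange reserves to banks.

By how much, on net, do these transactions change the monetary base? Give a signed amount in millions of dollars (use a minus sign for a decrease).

Fed balance sheet:
  Assets:      Securities +$134M, Loans to banks +$606M, Foreign assets −$499.5M
  Liabilities: Bank reserves +$307M, Currency in circulation −$871.5M, Government deposits +$805M
Commercial banking system:
  Assets:      Reserves at CB +$307M, Securities −$134M, Foreign assets +$499.5M
  Liabilities: Checkable deposits +$66.5M, Borrowings from CB +$606M
Monetary base = currency + reserves: −$871.5M + (+$307M) = -$564.5 million.

-$564.5 million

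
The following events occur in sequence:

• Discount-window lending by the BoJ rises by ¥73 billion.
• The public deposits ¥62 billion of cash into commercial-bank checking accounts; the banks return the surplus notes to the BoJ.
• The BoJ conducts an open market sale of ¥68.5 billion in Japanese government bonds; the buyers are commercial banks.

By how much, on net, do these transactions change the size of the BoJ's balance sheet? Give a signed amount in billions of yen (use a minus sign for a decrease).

+¥4.5 billion

Discount-window loan ¥73 billion: a BoJ asset is acquired → +¥73B.
Currency deposit ¥62 billion: only the composition of liabilities changes → 0.
OMO sale (to banks) ¥68.5 billion: a BoJ asset is shed → −¥68.5B.
Net: 73 + 0 − 68.5 = +¥4.5 billion.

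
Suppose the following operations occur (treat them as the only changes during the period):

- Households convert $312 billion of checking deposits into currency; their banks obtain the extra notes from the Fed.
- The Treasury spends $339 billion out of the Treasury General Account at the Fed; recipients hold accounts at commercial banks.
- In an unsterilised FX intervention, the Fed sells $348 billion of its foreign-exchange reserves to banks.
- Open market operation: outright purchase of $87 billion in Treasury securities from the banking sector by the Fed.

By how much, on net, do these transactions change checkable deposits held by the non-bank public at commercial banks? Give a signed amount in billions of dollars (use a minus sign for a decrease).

+$27 billion

Currency withdrawal $312 billion: non-bank counterparties' bank balances fall → −$312B.
Government spending $339 billion: non-bank counterparties' bank balances rise → +$339B.
FX sale $348 billion: the counterparty is a bank, so public deposits are unchanged → 0.
OMO purchase (from banks) $87 billion: the counterparty is a bank, so public deposits are unchanged → 0.
Net: −312 + 339 + 0 + 0 = +$27 billion.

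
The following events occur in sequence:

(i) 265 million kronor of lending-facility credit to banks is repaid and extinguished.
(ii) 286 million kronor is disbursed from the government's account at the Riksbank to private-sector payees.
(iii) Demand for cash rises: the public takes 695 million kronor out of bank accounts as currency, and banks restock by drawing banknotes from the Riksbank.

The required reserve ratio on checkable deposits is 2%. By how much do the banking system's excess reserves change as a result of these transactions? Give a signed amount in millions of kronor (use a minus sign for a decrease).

Discount-window repayment 265 million kronor: reserves −265M, deposits 0.
Government spending 286 million kronor: reserves +286M, deposits +286M.
Currency withdrawal 695 million kronor: reserves −695M, deposits −695M.
Totals: Δreserves = −674M, Δdeposits = −409M.
Δrequired reserves = 2% × −409M = −8.18M.
Δexcess reserves = Δreserves − Δrequired = −674M − (−8.18M) = -665.82 million.

-665.82 million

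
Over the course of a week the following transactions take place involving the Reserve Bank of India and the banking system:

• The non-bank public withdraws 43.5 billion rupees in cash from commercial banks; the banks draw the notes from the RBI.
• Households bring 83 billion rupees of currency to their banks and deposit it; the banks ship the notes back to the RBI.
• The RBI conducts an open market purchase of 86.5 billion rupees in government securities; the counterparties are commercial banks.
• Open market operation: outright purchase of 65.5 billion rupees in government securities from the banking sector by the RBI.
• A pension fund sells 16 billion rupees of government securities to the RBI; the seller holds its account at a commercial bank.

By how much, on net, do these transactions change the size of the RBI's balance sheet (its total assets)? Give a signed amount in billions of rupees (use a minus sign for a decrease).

+168 billion

Currency withdrawal 43.5 billion rupees: only the composition of liabilities changes → 0.
Currency deposit 83 billion rupees: only the composition of liabilities changes → 0.
OMO purchase (from banks) 86.5 billion rupees: an RBI asset is acquired → +86.5B.
OMO purchase (from banks) 65.5 billion rupees: an RBI asset is acquired → +65.5B.
Asset purchase (from non-banks) 16 billion rupees: an RBI asset is acquired → +16B.
Net: 0 + 0 + 86.5 + 65.5 + 16 = +168 billion.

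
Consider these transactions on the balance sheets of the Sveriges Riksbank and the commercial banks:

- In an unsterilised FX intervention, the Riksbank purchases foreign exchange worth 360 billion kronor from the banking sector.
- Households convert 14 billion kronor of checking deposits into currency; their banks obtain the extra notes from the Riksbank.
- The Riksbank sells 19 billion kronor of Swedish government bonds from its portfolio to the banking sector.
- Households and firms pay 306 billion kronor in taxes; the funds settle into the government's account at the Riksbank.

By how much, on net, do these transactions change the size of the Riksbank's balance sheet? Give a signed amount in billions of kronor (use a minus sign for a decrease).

FX purchase 360 billion kronor: a Riksbank asset is acquired → +360B.
Currency withdrawal 14 billion kronor: only the composition of liabilities changes → 0.
OMO sale (to banks) 19 billion kronor: a Riksbank asset is shed → −19B.
Government account inflow 306 billion kronor: only the composition of liabilities changes → 0.
Net: 360 + 0 − 19 + 0 = +341 billion.

+341 billion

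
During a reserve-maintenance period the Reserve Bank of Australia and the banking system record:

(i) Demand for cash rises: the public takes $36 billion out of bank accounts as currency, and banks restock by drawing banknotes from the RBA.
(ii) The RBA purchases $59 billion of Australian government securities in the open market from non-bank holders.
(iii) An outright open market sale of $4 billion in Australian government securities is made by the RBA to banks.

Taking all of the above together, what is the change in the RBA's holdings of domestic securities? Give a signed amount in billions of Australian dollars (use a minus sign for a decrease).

RBA balance sheet:
  Assets:      Securities +$55B
  Liabilities: Bank reserves +$19B, Currency in circulation +$36B
So the change in the RBA's holdings of domestic securities is +$55 billion.

+$55 billion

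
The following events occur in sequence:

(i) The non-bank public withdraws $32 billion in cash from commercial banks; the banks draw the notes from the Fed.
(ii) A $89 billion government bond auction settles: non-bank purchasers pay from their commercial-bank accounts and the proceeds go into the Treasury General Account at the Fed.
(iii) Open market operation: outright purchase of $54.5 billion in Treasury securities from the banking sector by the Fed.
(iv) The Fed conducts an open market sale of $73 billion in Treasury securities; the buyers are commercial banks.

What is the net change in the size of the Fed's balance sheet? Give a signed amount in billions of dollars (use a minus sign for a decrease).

-$18.5 billion

Currency withdrawal $32 billion: only the composition of liabilities changes → 0.
Government account inflow $89 billion: only the composition of liabilities changes → 0.
OMO purchase (from banks) $54.5 billion: a Fed asset is acquired → +$54.5B.
OMO sale (to banks) $73 billion: a Fed asset is shed → −$73B.
Net: 0 + 0 + 54.5 − 73 = -$18.5 billion.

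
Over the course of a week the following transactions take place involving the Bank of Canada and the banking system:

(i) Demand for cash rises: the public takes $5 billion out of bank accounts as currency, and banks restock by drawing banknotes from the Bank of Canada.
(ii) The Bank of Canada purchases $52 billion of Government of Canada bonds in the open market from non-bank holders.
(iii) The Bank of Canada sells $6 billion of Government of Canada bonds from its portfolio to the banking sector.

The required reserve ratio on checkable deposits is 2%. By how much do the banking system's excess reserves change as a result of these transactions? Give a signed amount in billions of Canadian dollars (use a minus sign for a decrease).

Currency withdrawal $5 billion: reserves −$5B, deposits −$5B.
Asset purchase (from non-banks) $52 billion: reserves +$52B, deposits +$52B.
OMO sale (to banks) $6 billion: reserves −$6B, deposits 0.
Totals: Δreserves = +$41B, Δdeposits = +$47B.
Δrequired reserves = 2% × +$47B = +$0.94B.
Δexcess reserves = Δreserves − Δrequired = +$41B − (+$0.94B) = +$40.06 billion.

+$40.06 billion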